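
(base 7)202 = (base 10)100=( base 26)3m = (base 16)64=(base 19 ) 55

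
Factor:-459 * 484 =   -  2^2*3^3*11^2 * 17^1 =-222156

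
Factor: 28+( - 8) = 20 =2^2*  5^1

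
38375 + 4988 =43363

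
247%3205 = 247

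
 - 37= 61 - 98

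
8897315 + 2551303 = 11448618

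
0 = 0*55422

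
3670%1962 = 1708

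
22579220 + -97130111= -74550891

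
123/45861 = 41/15287 = 0.00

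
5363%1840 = 1683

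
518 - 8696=-8178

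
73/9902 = 73/9902 = 0.01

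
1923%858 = 207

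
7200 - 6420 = 780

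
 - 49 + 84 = 35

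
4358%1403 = 149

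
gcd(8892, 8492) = 4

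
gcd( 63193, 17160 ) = 13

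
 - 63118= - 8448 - 54670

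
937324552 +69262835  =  1006587387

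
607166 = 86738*7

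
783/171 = 4+11/19 = 4.58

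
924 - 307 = 617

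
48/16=3 = 3.00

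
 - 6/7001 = -6/7001 =-  0.00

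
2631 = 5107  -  2476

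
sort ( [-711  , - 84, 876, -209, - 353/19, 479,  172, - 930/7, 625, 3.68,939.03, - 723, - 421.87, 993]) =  [-723,  -  711, -421.87, - 209,-930/7,  -  84, - 353/19, 3.68, 172 , 479,  625,876,939.03,993]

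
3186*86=273996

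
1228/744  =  307/186 = 1.65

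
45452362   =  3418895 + 42033467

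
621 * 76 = 47196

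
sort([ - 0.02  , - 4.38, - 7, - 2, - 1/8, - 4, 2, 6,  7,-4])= [- 7, - 4.38, - 4, - 4,-2, - 1/8,-0.02,2, 6,7]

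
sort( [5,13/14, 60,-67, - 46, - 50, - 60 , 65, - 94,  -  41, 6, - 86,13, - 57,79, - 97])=[- 97, - 94, - 86 , - 67 , - 60, - 57, - 50, - 46,  -  41,13/14,5,6, 13,60, 65,  79 ]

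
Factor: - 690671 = -349^1  *1979^1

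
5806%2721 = 364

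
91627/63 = 91627/63 = 1454.40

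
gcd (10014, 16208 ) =2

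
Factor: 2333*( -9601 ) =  - 2333^1 * 9601^1 = - 22399133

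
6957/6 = 1159 + 1/2= 1159.50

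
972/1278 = 54/71 = 0.76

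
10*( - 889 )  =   -8890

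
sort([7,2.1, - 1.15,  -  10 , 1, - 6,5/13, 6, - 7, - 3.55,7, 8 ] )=[ - 10, - 7, - 6 , - 3.55,-1.15,  5/13 , 1,2.1,6, 7,7, 8] 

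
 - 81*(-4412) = 357372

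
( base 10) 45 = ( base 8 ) 55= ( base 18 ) 29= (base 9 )50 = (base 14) 33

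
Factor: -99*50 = -4950 = -2^1*3^2*5^2*11^1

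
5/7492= 5/7492 = 0.00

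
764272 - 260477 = 503795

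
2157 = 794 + 1363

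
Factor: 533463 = 3^1*7^2*19^1*191^1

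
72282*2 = 144564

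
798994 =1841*434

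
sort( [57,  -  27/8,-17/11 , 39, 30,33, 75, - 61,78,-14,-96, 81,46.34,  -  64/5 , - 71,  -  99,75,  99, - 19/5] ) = [  -  99, - 96, - 71, - 61, - 14, - 64/5,-19/5, - 27/8, - 17/11, 30,33,39,46.34, 57, 75 , 75, 78,81,99 ]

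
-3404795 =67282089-70686884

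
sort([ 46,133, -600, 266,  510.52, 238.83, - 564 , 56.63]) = [ - 600, - 564 , 46, 56.63, 133, 238.83, 266, 510.52] 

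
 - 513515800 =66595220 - 580111020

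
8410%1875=910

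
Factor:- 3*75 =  - 225 =-3^2*5^2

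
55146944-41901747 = 13245197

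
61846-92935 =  -31089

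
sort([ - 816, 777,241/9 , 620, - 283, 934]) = [ - 816, - 283,241/9,620, 777,934]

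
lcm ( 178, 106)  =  9434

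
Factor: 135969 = 3^1*61^1*743^1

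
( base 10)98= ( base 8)142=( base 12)82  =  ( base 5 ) 343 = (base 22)4a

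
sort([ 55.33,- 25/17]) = [ - 25/17, 55.33]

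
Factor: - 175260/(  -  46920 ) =127/34 = 2^(-1) * 17^(-1) * 127^1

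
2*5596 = 11192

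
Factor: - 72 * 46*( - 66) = 218592 = 2^5*3^3*11^1*23^1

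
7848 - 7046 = 802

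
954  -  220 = 734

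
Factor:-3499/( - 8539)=3499^1*8539^( - 1)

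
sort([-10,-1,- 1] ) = [ - 10, - 1,-1 ] 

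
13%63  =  13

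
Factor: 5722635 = 3^1*5^1*381509^1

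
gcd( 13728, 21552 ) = 48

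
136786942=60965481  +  75821461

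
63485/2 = 63485/2 = 31742.50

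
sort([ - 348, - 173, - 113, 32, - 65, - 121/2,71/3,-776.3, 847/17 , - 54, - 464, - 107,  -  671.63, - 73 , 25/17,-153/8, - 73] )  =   [ - 776.3, - 671.63, - 464, - 348, - 173, - 113, - 107, - 73,- 73, - 65, - 121/2, - 54, - 153/8 , 25/17, 71/3, 32, 847/17 ]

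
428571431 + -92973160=335598271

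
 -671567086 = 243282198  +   - 914849284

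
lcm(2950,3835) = 38350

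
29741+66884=96625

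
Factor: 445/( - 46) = -2^ (-1) *5^1 *23^( -1)*89^1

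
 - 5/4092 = -1  +  4087/4092 = - 0.00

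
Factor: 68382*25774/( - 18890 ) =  - 881238834/9445 = - 2^1*3^2*5^(-1)*7^2*29^1*131^1 * 263^1*1889^ (  -  1) 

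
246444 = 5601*44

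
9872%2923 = 1103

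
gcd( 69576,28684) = 4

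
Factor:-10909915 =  - 5^1 *547^1*3989^1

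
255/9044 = 15/532 = 0.03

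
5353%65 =23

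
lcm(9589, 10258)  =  441094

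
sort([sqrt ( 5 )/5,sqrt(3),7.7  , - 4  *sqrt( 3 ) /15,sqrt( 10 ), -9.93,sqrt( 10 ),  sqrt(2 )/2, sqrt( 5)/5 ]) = [ - 9.93,-4*sqrt(3 )/15, sqrt(5 )/5 , sqrt( 5 ) /5,  sqrt( 2) /2,sqrt(3 ), sqrt ( 10 ),sqrt( 10),7.7 ]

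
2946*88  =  259248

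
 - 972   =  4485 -5457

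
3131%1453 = 225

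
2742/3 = 914 = 914.00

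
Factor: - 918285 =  - 3^1*5^1*29^1*2111^1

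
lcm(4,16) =16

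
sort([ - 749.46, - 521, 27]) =[ - 749.46,-521, 27]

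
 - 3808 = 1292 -5100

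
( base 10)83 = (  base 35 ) 2d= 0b1010011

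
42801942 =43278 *989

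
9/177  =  3/59 = 0.05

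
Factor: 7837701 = 3^1* 101^1*25867^1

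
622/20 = 311/10=31.10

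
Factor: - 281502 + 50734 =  -230768 = - 2^4 * 14423^1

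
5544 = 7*792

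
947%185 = 22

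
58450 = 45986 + 12464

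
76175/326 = 233+217/326 = 233.67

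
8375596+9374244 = 17749840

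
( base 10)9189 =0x23E5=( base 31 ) 9HD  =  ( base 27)cg9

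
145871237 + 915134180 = 1061005417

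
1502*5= 7510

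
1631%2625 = 1631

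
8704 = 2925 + 5779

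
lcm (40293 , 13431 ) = 40293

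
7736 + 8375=16111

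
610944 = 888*688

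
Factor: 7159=7159^1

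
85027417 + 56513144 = 141540561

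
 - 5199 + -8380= -13579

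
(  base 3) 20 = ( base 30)6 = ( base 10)6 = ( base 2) 110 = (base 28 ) 6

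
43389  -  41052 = 2337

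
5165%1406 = 947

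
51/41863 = 51/41863 =0.00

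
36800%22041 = 14759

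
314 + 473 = 787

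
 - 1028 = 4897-5925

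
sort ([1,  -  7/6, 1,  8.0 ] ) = [  -  7/6,1, 1,8.0]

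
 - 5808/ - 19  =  5808/19 = 305.68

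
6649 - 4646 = 2003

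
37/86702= 37/86702 = 0.00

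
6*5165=30990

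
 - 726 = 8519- 9245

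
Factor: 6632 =2^3*829^1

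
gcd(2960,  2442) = 74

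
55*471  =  25905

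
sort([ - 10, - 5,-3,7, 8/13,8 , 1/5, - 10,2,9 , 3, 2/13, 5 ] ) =[ - 10,-10,-5, - 3, 2/13, 1/5, 8/13, 2, 3,5,7, 8,9 ]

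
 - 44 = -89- - 45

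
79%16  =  15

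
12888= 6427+6461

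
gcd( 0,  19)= 19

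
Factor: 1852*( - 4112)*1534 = -2^7*13^1*59^1*257^1*463^1= -  11682060416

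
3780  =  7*540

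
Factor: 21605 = 5^1 * 29^1*149^1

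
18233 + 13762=31995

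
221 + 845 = 1066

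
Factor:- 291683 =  - 7^1*41669^1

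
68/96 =17/24 = 0.71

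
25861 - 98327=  - 72466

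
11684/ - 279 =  - 11684/279 = - 41.88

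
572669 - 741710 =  - 169041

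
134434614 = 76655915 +57778699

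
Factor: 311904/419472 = 2^1 * 19^2*971^( - 1)= 722/971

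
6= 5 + 1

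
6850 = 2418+4432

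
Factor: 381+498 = 3^1 * 293^1 = 879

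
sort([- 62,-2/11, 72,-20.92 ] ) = [ - 62,  -  20.92,-2/11,72]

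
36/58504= 9/14626 = 0.00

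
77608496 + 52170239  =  129778735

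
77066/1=77066 = 77066.00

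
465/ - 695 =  - 1 + 46/139= -  0.67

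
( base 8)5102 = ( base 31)2MM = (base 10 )2626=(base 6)20054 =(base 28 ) 39m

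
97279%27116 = 15931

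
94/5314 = 47/2657 = 0.02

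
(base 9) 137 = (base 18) 67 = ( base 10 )115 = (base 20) 5f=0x73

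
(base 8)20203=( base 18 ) 17c7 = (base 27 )bb7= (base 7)33160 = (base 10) 8323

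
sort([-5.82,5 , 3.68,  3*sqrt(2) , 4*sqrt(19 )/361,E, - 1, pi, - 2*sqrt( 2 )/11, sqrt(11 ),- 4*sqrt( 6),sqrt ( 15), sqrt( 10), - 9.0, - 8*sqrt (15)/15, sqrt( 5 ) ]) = [- 4*sqrt( 6), - 9.0,-5.82 , -8*sqrt( 15 )/15, - 1, - 2*sqrt( 2 ) /11, 4 * sqrt(19 )/361,sqrt( 5 ), E,pi,sqrt( 10),sqrt(11), 3.68, sqrt( 15 ),3*sqrt(2), 5 ] 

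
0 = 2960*0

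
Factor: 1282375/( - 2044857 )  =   - 3^ ( - 1 )*5^3*97^( - 1)*7027^( - 1)*10259^1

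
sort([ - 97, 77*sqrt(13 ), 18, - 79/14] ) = [ - 97,-79/14, 18,77*sqrt( 13 )]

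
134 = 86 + 48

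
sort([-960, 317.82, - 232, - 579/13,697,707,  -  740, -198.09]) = [ - 960, - 740,  -  232, - 198.09, - 579/13,317.82 , 697,707]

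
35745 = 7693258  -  7657513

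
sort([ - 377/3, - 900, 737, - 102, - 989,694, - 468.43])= [-989, - 900, - 468.43, - 377/3,-102, 694, 737 ] 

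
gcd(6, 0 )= 6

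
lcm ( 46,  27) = 1242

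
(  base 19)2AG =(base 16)3a0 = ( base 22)1k4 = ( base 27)17a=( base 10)928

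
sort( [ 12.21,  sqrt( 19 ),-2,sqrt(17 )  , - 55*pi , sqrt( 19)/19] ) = [ - 55 * pi, - 2, sqrt( 19)/19, sqrt( 17) , sqrt( 19), 12.21] 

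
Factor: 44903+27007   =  71910= 2^1*3^2*5^1*17^1*47^1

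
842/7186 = 421/3593 = 0.12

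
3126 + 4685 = 7811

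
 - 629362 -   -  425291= - 204071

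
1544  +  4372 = 5916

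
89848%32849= 24150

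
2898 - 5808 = -2910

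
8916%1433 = 318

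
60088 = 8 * 7511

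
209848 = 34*6172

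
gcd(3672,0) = 3672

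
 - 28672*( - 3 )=86016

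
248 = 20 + 228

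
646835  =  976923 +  - 330088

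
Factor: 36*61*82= 180072 = 2^3*3^2*41^1 * 61^1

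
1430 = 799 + 631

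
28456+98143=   126599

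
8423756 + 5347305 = 13771061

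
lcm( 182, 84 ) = 1092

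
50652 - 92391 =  - 41739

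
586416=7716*76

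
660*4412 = 2911920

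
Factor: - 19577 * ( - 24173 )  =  23^1*1051^1 * 19577^1 = 473234821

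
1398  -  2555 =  - 1157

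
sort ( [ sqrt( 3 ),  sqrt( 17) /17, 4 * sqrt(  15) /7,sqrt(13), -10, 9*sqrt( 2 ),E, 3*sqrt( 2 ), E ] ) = [  -  10, sqrt(17 )/17, sqrt( 3 ), 4*sqrt (15 ) /7,E,E, sqrt( 13), 3* sqrt(2 ), 9*sqrt( 2 ) ]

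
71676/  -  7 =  - 10240 + 4/7 = - 10239.43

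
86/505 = 86/505 = 0.17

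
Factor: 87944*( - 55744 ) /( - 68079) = 2^9*3^( - 1)*11^( - 1)*13^1 *67^1*2063^(-1 )*10993^1= 4902350336/68079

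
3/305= 3/305= 0.01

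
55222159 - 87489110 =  - 32266951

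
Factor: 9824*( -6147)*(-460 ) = 2^7*3^2*5^1*23^1 * 307^1*683^1 =27778538880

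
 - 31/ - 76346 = 31/76346  =  0.00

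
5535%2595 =345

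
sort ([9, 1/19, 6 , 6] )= [ 1/19, 6,  6 , 9]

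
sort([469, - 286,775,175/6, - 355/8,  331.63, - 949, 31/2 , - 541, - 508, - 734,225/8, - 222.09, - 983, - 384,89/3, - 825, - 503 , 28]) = [ - 983 , - 949, - 825,-734, - 541, -508, - 503, - 384,-286 , - 222.09 ,-355/8,31/2, 28,225/8,175/6,  89/3,331.63, 469, 775]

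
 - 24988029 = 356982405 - 381970434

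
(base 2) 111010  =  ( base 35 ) 1N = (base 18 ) 34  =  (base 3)2011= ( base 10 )58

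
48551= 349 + 48202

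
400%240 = 160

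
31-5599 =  - 5568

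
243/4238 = 243/4238 = 0.06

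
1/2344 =1/2344 =0.00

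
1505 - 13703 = -12198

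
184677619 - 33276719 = 151400900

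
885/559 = 1 + 326/559  =  1.58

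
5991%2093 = 1805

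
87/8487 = 29/2829 = 0.01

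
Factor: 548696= 2^3*107^1 * 641^1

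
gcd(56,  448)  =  56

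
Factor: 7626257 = 113^1*67489^1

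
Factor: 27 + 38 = 5^1*  13^1  =  65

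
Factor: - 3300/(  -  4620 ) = 5/7 = 5^1*7^ ( - 1 ) 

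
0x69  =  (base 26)41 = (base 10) 105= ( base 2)1101001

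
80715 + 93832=174547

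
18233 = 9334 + 8899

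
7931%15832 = 7931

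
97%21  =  13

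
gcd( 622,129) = 1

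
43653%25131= 18522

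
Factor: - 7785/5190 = -2^( - 1)*3^1 = - 3/2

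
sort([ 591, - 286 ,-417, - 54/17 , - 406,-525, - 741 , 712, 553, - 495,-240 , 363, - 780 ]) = [ - 780 ,  -  741 , - 525, - 495, - 417,-406, - 286 , - 240, - 54/17, 363, 553 , 591,712]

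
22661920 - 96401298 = - 73739378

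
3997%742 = 287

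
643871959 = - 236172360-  - 880044319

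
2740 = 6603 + -3863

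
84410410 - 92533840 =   -  8123430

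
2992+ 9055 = 12047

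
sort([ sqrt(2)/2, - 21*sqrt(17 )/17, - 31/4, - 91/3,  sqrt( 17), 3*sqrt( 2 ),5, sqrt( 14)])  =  [ - 91/3, - 31/4, - 21*sqrt( 17) /17,sqrt ( 2 )/2,sqrt(14 ) , sqrt( 17 ), 3*sqrt( 2),5 ] 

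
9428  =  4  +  9424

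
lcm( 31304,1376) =125216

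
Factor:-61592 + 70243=41^1*211^1  =  8651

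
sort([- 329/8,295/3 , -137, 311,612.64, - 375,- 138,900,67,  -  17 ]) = [-375, - 138,-137, - 329/8, - 17, 67,295/3,311,612.64,900 ] 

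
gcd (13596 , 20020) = 44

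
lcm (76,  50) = 1900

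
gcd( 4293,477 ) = 477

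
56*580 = 32480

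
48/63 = 16/21 =0.76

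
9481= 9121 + 360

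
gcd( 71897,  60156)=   1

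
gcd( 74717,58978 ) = 1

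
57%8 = 1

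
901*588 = 529788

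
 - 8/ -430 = 4/215 = 0.02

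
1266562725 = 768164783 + 498397942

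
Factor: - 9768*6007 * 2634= - 2^4*3^2 * 11^1*37^1*439^1*6007^1  =  - 154553574384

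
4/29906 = 2/14953 = 0.00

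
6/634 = 3/317 = 0.01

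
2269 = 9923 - 7654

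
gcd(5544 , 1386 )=1386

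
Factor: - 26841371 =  - 47^1*571093^1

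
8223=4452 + 3771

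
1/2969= 1/2969 = 0.00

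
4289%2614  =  1675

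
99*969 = 95931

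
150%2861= 150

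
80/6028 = 20/1507 = 0.01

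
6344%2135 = 2074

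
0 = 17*0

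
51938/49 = 1059 + 47/49 = 1059.96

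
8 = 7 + 1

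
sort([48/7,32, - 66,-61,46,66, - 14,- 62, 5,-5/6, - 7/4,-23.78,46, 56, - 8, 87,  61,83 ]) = [ - 66,-62,-61,-23.78, -14,-8,-7/4, - 5/6,5,48/7,32 , 46, 46, 56, 61,66,83, 87]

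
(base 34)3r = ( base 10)129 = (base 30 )49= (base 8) 201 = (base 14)93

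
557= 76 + 481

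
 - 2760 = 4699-7459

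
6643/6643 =1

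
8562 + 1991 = 10553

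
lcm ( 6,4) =12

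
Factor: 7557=3^1*11^1*229^1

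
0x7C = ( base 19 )6A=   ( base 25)4O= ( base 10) 124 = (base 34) 3M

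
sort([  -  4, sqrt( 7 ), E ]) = [-4,sqrt( 7),E] 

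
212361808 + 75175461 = 287537269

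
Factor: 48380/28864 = 2^ ( - 4 )  *  5^1*11^( - 1)*59^1 = 295/176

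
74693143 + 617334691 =692027834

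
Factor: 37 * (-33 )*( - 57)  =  69597  =  3^2*11^1*19^1*37^1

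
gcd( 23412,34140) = 12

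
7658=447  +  7211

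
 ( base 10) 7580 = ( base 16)1D9C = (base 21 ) H3K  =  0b1110110011100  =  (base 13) 35B1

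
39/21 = 13/7 = 1.86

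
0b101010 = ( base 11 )39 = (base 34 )18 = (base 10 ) 42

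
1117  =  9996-8879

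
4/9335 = 4/9335 = 0.00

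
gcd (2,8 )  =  2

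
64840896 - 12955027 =51885869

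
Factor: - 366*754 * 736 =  - 2^7*3^1*13^1*23^1 * 29^1*61^1 = - 203109504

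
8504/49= 8504/49 = 173.55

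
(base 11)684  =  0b1100110010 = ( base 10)818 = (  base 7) 2246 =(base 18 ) 298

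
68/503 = 68/503 = 0.14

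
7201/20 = 7201/20 = 360.05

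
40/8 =5 = 5.00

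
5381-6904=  - 1523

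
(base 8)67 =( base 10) 55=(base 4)313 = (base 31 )1o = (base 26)23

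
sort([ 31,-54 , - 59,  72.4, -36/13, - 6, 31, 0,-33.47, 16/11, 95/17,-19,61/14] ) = [ - 59,-54, - 33.47, -19, - 6, -36/13, 0, 16/11, 61/14, 95/17, 31,31,  72.4] 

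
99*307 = 30393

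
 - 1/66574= - 1 + 66573/66574 = - 0.00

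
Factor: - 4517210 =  - 2^1 *5^1*197^1 * 2293^1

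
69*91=6279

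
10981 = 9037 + 1944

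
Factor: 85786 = 2^1*59^1 * 727^1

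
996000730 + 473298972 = 1469299702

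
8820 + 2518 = 11338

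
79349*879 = 69747771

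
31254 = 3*10418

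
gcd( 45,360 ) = 45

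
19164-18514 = 650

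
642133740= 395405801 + 246727939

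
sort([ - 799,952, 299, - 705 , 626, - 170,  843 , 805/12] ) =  [ - 799, - 705, - 170,805/12,299, 626,843,  952]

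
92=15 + 77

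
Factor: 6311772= 2^2*3^2*175327^1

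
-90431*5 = -452155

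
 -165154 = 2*(-82577) 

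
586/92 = 6 + 17/46 = 6.37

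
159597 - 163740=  -4143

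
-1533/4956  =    -  73/236 = - 0.31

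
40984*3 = 122952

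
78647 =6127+72520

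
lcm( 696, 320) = 27840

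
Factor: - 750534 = -2^1*3^1*67^1*1867^1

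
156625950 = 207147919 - 50521969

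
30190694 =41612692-11421998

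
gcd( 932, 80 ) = 4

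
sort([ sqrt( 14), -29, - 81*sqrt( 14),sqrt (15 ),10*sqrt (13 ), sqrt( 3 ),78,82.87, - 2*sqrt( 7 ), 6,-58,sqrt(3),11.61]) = [ - 81 * sqrt( 14), - 58, - 29, - 2 * sqrt( 7 ),sqrt(3),sqrt(3),sqrt( 14 ), sqrt( 15), 6,11.61,10*sqrt( 13 ),78, 82.87 ] 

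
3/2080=3/2080  =  0.00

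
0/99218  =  0 = 0.00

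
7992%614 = 10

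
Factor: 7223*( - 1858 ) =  - 2^1*31^1*233^1*929^1= - 13420334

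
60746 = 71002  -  10256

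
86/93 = 86/93 = 0.92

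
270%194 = 76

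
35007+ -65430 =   -  30423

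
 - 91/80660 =  -  1 + 80569/80660=-0.00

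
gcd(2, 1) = 1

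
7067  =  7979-912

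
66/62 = 33/31 = 1.06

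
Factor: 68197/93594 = 2^ (-1 )*3^( - 1)*19^( - 1) * 47^1*821^ (- 1 )*1451^1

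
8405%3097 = 2211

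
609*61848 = 37665432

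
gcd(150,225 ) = 75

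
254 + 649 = 903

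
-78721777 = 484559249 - 563281026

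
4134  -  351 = 3783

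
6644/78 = 85 + 7/39 = 85.18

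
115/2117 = 115/2117 = 0.05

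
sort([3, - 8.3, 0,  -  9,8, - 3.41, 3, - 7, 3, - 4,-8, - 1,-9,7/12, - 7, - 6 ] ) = [-9, - 9, - 8.3, - 8  ,  -  7 , - 7 ,-6, - 4, - 3.41, - 1, 0,7/12,3,3,3,8 ] 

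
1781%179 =170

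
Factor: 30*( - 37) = - 2^1 * 3^1* 5^1*37^1 = - 1110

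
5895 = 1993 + 3902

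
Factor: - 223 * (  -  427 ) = 7^1 * 61^1*223^1= 95221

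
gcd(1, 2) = 1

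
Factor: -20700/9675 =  - 92/43  =  -2^2*23^1*43^(  -  1)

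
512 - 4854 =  - 4342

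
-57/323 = -1+14/17=-0.18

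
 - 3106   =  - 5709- - 2603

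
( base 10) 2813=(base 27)3n5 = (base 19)7f1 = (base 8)5375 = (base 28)3GD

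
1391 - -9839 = 11230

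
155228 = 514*302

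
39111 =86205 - 47094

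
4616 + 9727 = 14343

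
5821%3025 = 2796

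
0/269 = 0  =  0.00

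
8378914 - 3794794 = 4584120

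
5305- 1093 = 4212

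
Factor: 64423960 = 2^3*5^1*73^1  *22063^1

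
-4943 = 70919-75862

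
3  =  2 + 1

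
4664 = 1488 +3176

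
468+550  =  1018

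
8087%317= 162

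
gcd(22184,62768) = 8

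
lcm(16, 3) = 48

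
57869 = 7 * 8267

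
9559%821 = 528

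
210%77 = 56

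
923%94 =77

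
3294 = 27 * 122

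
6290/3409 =1+2881/3409=1.85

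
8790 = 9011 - 221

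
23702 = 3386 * 7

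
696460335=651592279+44868056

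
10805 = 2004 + 8801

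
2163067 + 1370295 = 3533362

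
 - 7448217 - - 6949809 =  - 498408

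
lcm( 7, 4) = 28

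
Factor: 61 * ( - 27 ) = - 3^3*61^1=- 1647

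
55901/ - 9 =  - 55901/9   =  - 6211.22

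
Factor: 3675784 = 2^3* 7^2*9377^1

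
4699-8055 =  - 3356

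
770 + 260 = 1030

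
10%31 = 10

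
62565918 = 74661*838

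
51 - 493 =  - 442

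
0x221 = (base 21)14k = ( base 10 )545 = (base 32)H1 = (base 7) 1406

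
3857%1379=1099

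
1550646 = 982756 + 567890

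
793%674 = 119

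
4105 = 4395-290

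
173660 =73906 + 99754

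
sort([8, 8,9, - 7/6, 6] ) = [-7/6, 6,8,8, 9]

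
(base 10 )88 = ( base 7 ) 154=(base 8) 130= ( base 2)1011000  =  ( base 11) 80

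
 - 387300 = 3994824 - 4382124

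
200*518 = 103600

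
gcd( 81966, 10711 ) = 1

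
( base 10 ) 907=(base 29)128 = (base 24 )1dj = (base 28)14B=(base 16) 38b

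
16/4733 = 16/4733 = 0.00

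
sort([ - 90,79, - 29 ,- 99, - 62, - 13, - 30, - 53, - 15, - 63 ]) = [ - 99,-90, - 63, - 62, - 53,-30, - 29, - 15, - 13, 79 ] 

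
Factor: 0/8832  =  0^1 = 0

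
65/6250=13/1250  =  0.01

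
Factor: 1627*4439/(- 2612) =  - 2^( - 2)*23^1*193^1*653^ ( - 1 )*1627^1 = -  7222253/2612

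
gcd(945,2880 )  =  45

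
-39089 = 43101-82190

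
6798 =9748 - 2950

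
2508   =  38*66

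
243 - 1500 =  - 1257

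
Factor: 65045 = 5^1*13009^1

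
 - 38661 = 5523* ( - 7)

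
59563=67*889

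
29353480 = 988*29710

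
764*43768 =33438752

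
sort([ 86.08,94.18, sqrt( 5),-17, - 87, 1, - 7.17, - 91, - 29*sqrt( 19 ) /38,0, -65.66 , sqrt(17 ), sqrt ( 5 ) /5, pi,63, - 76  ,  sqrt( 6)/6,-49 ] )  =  [-91, - 87 , - 76, - 65.66, - 49,-17,-7.17, - 29 *sqrt( 19) /38,0,sqrt( 6 ) /6,  sqrt(  5)/5,1,sqrt ( 5 ),  pi,sqrt(17 ) , 63,86.08,94.18] 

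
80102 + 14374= 94476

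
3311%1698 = 1613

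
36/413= 36/413=0.09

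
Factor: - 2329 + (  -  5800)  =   - 8129 =- 11^1*739^1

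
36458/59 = 617 + 55/59  =  617.93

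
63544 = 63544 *1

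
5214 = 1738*3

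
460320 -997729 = -537409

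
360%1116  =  360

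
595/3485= 7/41= 0.17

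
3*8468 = 25404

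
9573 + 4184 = 13757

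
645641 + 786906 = 1432547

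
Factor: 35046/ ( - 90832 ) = -2^( -3 )*3^3*7^( - 1)*11^1*59^1*811^ ( - 1)= -17523/45416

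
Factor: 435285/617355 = 3^( - 1)*269^( - 1 )*569^1=569/807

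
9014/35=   257 + 19/35 =257.54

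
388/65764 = 97/16441 = 0.01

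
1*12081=12081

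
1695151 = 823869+871282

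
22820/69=22820/69 = 330.72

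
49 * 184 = 9016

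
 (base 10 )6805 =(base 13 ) 3136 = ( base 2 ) 1101010010101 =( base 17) 1695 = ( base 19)IG3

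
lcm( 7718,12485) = 424490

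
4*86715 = 346860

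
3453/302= 11 + 131/302  =  11.43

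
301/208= 1 + 93/208 = 1.45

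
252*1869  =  470988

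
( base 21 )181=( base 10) 610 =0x262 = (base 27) mg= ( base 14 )318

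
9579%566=523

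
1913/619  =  3 + 56/619 = 3.09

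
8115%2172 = 1599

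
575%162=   89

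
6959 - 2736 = 4223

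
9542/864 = 11  +  19/432 = 11.04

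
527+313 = 840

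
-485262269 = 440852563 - 926114832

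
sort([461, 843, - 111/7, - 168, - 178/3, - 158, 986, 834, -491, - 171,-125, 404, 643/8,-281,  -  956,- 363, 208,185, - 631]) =[ - 956 ,-631, - 491,-363, - 281, - 171,-168, - 158, - 125, - 178/3,-111/7, 643/8, 185,208, 404,461 , 834,843, 986 ]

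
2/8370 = 1/4185 = 0.00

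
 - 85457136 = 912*( - 93703 )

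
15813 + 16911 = 32724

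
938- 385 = 553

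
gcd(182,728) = 182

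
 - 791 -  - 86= - 705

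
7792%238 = 176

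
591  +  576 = 1167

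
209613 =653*321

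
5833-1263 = 4570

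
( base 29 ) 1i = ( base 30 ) 1H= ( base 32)1f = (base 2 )101111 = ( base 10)47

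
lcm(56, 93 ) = 5208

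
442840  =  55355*8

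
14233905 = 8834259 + 5399646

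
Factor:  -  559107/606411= - 851/923 = - 13^( - 1 )*23^1*37^1*71^( - 1 )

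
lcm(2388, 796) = 2388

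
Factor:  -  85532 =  - 2^2*21383^1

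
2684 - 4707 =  - 2023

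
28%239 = 28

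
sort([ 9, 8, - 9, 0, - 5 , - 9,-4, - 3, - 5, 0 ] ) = [ - 9,-9 , - 5, - 5 , - 4 , - 3,  0,0,8, 9] 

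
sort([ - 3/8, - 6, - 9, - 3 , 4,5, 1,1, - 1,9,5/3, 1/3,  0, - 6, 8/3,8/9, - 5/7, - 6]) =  [ - 9, - 6,-6, - 6, - 3, - 1 , - 5/7, - 3/8,0,1/3,8/9,1,1, 5/3 , 8/3 , 4,5,9 ]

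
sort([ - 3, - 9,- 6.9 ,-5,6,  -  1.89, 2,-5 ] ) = [ - 9, - 6.9 ,-5, - 5, - 3, - 1.89,2,6 ] 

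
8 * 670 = 5360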